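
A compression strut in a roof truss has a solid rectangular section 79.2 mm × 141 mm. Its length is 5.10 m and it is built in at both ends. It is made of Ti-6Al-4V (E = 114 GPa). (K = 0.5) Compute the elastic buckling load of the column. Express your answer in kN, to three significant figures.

P_cr ≈ 1010 kN

Buckling occurs about the weak axis: I_min = h·b³/12 with b = 79.2 mm (the shorter side).
I_min = 141×79.2³/12 = 5.837×10^6 mm⁴
I = 5.837×10^6 mm⁴ = 5.837×10^-6 m⁴
Effective length L_e = K·L = 0.5 × 5.10 = 2.550 m
P_cr = π²EI / L_e² = π² × 114×10⁹ × 5.837×10^-6 / 2.550² = 1.010×10^6 N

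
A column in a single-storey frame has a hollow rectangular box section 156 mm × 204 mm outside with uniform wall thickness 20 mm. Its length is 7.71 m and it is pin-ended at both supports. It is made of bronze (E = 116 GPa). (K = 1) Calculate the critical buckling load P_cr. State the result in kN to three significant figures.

Inner dimensions: h_i = 204 − 2×20 = 164.0 mm, b_i = 156 − 2×20 = 116.0 mm
Weak-axis I_min = (h_o·b_o³ − h_i·b_i³)/12 with b_o = 156, b_i = 116.0 mm (shorter outer/inner sides).
I_min = (204×156³ − 164.0×116.0³)/12 = 4.321×10^7 mm⁴
I = 4.321×10^7 mm⁴ = 4.321×10^-5 m⁴
Effective length L_e = K·L = 1 × 7.71 = 7.710 m
P_cr = π²EI / L_e² = π² × 116×10⁹ × 4.321×10^-5 / 7.710² = 8.321×10^5 N

P_cr ≈ 832 kN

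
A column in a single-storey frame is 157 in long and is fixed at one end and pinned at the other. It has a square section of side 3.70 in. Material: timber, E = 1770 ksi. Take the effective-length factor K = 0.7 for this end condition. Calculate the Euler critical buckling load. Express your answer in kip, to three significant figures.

P_cr ≈ 22.6 kip

I = a⁴/12 = 3.70⁴/12 = 15.62 in⁴
Effective length L_e = K·L = 0.7 × 157 = 109.9 in
P_cr = π²EI / L_e² = π² × 1770×10³ × 15.62 / 109.9² = 2.259×10^4 lb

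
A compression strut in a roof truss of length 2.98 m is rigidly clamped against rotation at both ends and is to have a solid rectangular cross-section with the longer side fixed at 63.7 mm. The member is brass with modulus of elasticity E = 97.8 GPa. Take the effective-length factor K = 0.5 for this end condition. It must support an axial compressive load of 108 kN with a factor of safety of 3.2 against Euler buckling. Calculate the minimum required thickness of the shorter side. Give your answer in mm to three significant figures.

Required P_cr = n·P = 3.2 × 108 = 345.6 kN
L_e = K·L = 0.5 × 2.98 = 1.490 m
Required I = P_cr·L_e²/(π²E) = 3.456×10^5 × 1.490² / (π² × 9.78×10^10) = 7.949×10^-7 m⁴
I_req = 7.949×10^5 mm⁴
Rectangle, weak axis: I_min = h·b³/12 with h = 63.7 mm fixed  ⇒  b = (12I/h)^(1/3) = 53.1 mm

b ≈ 53.1 mm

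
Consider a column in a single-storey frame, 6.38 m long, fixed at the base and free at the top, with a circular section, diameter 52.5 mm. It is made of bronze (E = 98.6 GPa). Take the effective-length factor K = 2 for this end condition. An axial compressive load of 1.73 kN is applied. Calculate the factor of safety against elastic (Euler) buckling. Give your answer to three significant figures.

I = πd⁴/64 = π×52.5⁴/64 = 3.729×10^5 mm⁴
I = 3.729×10^5 mm⁴ = 3.729×10^-7 m⁴
Effective length L_e = K·L = 2 × 6.38 = 12.76 m
P_cr = π²EI / L_e² = π² × 98.6×10⁹ × 3.729×10^-7 / 12.76² = 2.229×10^3 N
Factor of safety n = P_cr / P = 2.2289 / 1.73 = 1.29

n ≈ 1.29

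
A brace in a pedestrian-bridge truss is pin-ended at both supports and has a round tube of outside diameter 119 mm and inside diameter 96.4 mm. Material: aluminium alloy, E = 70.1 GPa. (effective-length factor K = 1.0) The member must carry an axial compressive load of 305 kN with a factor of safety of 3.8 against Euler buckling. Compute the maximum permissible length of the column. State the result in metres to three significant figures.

L_max ≈ 1.83 m

d_o = 119 mm, d_i = 96.4 mm
I = π(d_o⁴ − d_i⁴)/64 = π(119⁴ − 96.40⁴)/64 = 5.605×10^6 mm⁴
I = 5.605×10^-6 m⁴
Required critical load P_cr = n·P = 3.8 × 305 = 1159 kN = 1.159×10^6 N
From P_cr = π²EI/(K·L)²:  L = (1/K)·√(π²EI/P_cr) = (1/1)·√(π²×7.01×10^10×5.605×10^-6/1.159×10^6)
L = 1.83 m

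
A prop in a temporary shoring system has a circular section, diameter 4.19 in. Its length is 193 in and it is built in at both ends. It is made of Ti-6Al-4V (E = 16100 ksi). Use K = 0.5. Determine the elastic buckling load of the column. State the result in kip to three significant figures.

I = πd⁴/64 = π×4.19⁴/64 = 15.13 in⁴
Effective length L_e = K·L = 0.5 × 193 = 96.50 in
P_cr = π²EI / L_e² = π² × 16100×10³ × 15.13 / 96.50² = 2.582×10^5 lb

P_cr ≈ 258 kip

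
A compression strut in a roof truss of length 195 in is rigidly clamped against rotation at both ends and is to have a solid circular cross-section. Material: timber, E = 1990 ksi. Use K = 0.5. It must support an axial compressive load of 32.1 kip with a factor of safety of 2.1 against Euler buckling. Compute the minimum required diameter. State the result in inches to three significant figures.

d ≈ 5.08 in

Required P_cr = n·P = 2.1 × 32.1 = 67.41 kip
L_e = K·L = 0.5 × 195 = 97.50 in
Required I = P_cr·L_e²/(π²E) = 6.741×10^4 × 97.50² / (π² × 1.99×10^6) = 32.63 in⁴
Solid circle: I = πd⁴/64  ⇒  d = (64I/π)^(1/4) = (64×32.63/π)^(1/4) = 5.08 in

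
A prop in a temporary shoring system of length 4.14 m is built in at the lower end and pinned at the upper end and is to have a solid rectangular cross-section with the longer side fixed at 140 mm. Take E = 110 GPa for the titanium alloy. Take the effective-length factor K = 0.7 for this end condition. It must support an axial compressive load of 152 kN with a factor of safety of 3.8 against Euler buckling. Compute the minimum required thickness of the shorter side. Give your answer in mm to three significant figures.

Required P_cr = n·P = 3.8 × 152 = 577.6 kN
L_e = K·L = 0.7 × 4.14 = 2.898 m
Required I = P_cr·L_e²/(π²E) = 5.776×10^5 × 2.898² / (π² × 1.10×10^11) = 4.468×10^-6 m⁴
I_req = 4.468×10^6 mm⁴
Rectangle, weak axis: I_min = h·b³/12 with h = 140 mm fixed  ⇒  b = (12I/h)^(1/3) = 72.6 mm

b ≈ 72.6 mm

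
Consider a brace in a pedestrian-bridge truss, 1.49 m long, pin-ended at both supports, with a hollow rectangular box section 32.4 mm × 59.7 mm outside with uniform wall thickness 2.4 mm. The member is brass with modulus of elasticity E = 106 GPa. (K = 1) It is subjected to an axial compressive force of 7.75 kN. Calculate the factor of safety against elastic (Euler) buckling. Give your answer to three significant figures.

n ≈ 4.44

Inner dimensions: h_i = 59.7 − 2×2.4 = 54.90 mm, b_i = 32.4 − 2×2.4 = 27.60 mm
Weak-axis I_min = (h_o·b_o³ − h_i·b_i³)/12 with b_o = 32.4, b_i = 27.60 mm (shorter outer/inner sides).
I_min = (59.7×32.4³ − 54.90×27.60³)/12 = 7.302×10^4 mm⁴
I = 7.302×10^4 mm⁴ = 7.302×10^-8 m⁴
Effective length L_e = K·L = 1 × 1.49 = 1.490 m
P_cr = π²EI / L_e² = π² × 106×10⁹ × 7.302×10^-8 / 1.490² = 3.441×10^4 N
Factor of safety n = P_cr / P = 34.411 / 7.75 = 4.44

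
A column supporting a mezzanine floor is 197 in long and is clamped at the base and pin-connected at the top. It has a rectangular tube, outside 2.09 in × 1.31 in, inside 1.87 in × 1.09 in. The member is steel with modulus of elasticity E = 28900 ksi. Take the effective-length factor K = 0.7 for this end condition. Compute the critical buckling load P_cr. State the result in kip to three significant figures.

P_cr ≈ 2.85 kip

Weak-axis I_min = (h_o·b_o³ − h_i·b_i³)/12 with b_o = 1.31, b_i = 1.090 in (shorter outer/inner sides).
I_min = (2.09×1.31³ − 1.870×1.090³)/12 = 0.1897 in⁴
Effective length L_e = K·L = 0.7 × 197 = 137.9 in
P_cr = π²EI / L_e² = π² × 28900×10³ × 0.1897 / 137.9² = 2.846×10^3 lb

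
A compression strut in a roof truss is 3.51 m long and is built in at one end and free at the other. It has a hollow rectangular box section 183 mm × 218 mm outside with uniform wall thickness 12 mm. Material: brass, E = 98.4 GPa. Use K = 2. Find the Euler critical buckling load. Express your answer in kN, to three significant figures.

P_cr ≈ 913 kN

Inner dimensions: h_i = 218 − 2×12 = 194.0 mm, b_i = 183 − 2×12 = 159.0 mm
Weak-axis I_min = (h_o·b_o³ − h_i·b_i³)/12 with b_o = 183, b_i = 159.0 mm (shorter outer/inner sides).
I_min = (218×183³ − 194.0×159.0³)/12 = 4.635×10^7 mm⁴
I = 4.635×10^7 mm⁴ = 4.635×10^-5 m⁴
Effective length L_e = K·L = 2 × 3.51 = 7.020 m
P_cr = π²EI / L_e² = π² × 98.4×10⁹ × 4.635×10^-5 / 7.020² = 9.134×10^5 N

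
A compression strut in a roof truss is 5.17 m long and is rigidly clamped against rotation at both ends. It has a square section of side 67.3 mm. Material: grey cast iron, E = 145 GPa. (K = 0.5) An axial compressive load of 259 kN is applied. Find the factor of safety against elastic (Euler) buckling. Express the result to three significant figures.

n ≈ 1.41

I = a⁴/12 = 67.3⁴/12 = 1.710×10^6 mm⁴
I = 1.710×10^6 mm⁴ = 1.710×10^-6 m⁴
Effective length L_e = K·L = 0.5 × 5.17 = 2.585 m
P_cr = π²EI / L_e² = π² × 145×10⁹ × 1.710×10^-6 / 2.585² = 3.661×10^5 N
Factor of safety n = P_cr / P = 366.12 / 259 = 1.41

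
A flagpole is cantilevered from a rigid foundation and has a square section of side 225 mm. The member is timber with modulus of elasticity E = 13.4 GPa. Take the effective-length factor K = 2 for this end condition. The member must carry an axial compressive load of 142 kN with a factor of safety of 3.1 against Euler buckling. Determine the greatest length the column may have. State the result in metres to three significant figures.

I = a⁴/12 = 225⁴/12 = 2.136×10^8 mm⁴
I = 2.136×10^-4 m⁴
Required critical load P_cr = n·P = 3.1 × 142 = 440.2 kN = 4.402×10^5 N
From P_cr = π²EI/(K·L)²:  L = (1/K)·√(π²EI/P_cr) = (1/2)·√(π²×1.34×10^10×2.136×10^-4/4.402×10^5)
L = 4.01 m

L_max ≈ 4.01 m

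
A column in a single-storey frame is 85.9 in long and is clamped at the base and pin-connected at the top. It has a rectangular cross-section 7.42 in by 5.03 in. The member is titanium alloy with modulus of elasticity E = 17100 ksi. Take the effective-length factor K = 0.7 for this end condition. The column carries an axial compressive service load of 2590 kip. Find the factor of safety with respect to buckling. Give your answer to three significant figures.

n ≈ 1.42

Buckling occurs about the weak axis: I_min = h·b³/12 with b = 5.03 in (the shorter side).
I_min = 7.42×5.03³/12 = 78.69 in⁴
Effective length L_e = K·L = 0.7 × 85.9 = 60.13 in
P_cr = π²EI / L_e² = π² × 17100×10³ × 78.69 / 60.13² = 3.673×10^6 lb
Factor of safety n = P_cr / P = 3673.2 / 2590 = 1.42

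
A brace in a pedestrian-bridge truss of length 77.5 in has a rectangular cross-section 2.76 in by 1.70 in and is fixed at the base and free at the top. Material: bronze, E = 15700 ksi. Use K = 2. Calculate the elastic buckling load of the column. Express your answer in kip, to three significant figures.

Buckling occurs about the weak axis: I_min = h·b³/12 with b = 1.70 in (the shorter side).
I_min = 2.76×1.70³/12 = 1.130 in⁴
Effective length L_e = K·L = 2 × 77.5 = 155.0 in
P_cr = π²EI / L_e² = π² × 15700×10³ × 1.130 / 155.0² = 7.288×10^3 lb

P_cr ≈ 7.29 kip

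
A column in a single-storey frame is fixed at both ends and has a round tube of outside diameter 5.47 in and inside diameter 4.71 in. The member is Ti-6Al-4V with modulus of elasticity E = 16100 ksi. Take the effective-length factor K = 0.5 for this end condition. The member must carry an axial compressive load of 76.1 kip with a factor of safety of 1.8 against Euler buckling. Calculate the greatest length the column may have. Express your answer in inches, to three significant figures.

L_max ≈ 303 in

d_o = 5.47 in, d_i = 4.71 in
I = π(d_o⁴ − d_i⁴)/64 = π(5.47⁴ − 4.710⁴)/64 = 19.79 in⁴
Required critical load P_cr = n·P = 1.8 × 76.1 = 137.0 kip = 1.370×10^5 lb
From P_cr = π²EI/(K·L)²:  L = (1/K)·√(π²EI/P_cr) = (1/0.5)·√(π²×1.61×10^7×19.79/1.370×10^5)
L = 303 in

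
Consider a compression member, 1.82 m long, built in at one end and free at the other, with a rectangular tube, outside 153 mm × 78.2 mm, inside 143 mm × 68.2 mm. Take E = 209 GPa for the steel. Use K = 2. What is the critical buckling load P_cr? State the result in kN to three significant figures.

Weak-axis I_min = (h_o·b_o³ − h_i·b_i³)/12 with b_o = 78.2, b_i = 68.20 mm (shorter outer/inner sides).
I_min = (153×78.2³ − 143.0×68.20³)/12 = 2.317×10^6 mm⁴
I = 2.317×10^6 mm⁴ = 2.317×10^-6 m⁴
Effective length L_e = K·L = 2 × 1.82 = 3.640 m
P_cr = π²EI / L_e² = π² × 209×10⁹ × 2.317×10^-6 / 3.640² = 3.607×10^5 N

P_cr ≈ 361 kN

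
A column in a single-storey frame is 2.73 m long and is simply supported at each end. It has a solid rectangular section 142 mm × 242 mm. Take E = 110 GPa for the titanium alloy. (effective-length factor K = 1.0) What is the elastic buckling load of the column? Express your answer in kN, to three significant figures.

Buckling occurs about the weak axis: I_min = h·b³/12 with b = 142 mm (the shorter side).
I_min = 242×142³/12 = 5.774×10^7 mm⁴
I = 5.774×10^7 mm⁴ = 5.774×10^-5 m⁴
Effective length L_e = K·L = 1 × 2.73 = 2.730 m
P_cr = π²EI / L_e² = π² × 110×10⁹ × 5.774×10^-5 / 2.730² = 8.411×10^6 N

P_cr ≈ 8410 kN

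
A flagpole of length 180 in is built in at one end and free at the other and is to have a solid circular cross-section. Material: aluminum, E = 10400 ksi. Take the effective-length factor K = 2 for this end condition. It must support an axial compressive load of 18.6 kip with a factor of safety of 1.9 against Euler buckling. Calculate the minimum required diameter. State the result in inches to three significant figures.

Required P_cr = n·P = 1.9 × 18.6 = 35.34 kip
L_e = K·L = 2 × 180 = 360.0 in
Required I = P_cr·L_e²/(π²E) = 3.534×10^4 × 360.0² / (π² × 1.04×10^7) = 44.62 in⁴
Solid circle: I = πd⁴/64  ⇒  d = (64I/π)^(1/4) = (64×44.62/π)^(1/4) = 5.49 in

d ≈ 5.49 in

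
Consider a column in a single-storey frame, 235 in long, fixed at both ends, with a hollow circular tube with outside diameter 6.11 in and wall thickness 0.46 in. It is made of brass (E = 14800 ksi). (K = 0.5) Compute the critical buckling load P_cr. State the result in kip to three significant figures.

P_cr ≈ 347 kip

Inner diameter d_i = 6.11 − 2×0.46 = 5.190 in
I = π(d_o⁴ − d_i⁴)/64 = π(6.11⁴ − 5.190⁴)/64 = 32.80 in⁴
Effective length L_e = K·L = 0.5 × 235 = 117.5 in
P_cr = π²EI / L_e² = π² × 14800×10³ × 32.80 / 117.5² = 3.470×10^5 lb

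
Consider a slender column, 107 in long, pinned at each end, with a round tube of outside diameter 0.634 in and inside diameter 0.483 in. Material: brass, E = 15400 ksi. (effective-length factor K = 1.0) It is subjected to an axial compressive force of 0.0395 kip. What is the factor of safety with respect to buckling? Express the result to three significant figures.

d_o = 0.634 in, d_i = 0.483 in
I = π(d_o⁴ − d_i⁴)/64 = π(0.634⁴ − 0.4830⁴)/64 = 5.259×10^-3 in⁴
Effective length L_e = K·L = 1 × 107 = 107.0 in
P_cr = π²EI / L_e² = π² × 15400×10³ × 5.259×10^-3 / 107.0² = 69.82 lb
Factor of safety n = P_cr / P = 0.069822 / 0.0395 = 1.77

n ≈ 1.77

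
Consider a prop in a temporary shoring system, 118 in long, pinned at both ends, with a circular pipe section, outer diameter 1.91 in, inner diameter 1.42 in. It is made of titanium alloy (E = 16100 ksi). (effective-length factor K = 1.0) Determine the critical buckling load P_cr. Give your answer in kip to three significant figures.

d_o = 1.91 in, d_i = 1.42 in
I = π(d_o⁴ − d_i⁴)/64 = π(1.91⁴ − 1.420⁴)/64 = 0.4537 in⁴
Effective length L_e = K·L = 1 × 118 = 118.0 in
P_cr = π²EI / L_e² = π² × 16100×10³ × 0.4537 / 118.0² = 5.178×10^3 lb

P_cr ≈ 5.18 kip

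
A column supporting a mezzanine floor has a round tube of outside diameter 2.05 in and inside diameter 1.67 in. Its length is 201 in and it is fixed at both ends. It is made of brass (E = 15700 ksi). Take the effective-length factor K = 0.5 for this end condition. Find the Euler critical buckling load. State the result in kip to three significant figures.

d_o = 2.05 in, d_i = 1.67 in
I = π(d_o⁴ − d_i⁴)/64 = π(2.05⁴ − 1.670⁴)/64 = 0.4851 in⁴
Effective length L_e = K·L = 0.5 × 201 = 100.5 in
P_cr = π²EI / L_e² = π² × 15700×10³ × 0.4851 / 100.5² = 7.443×10^3 lb

P_cr ≈ 7.44 kip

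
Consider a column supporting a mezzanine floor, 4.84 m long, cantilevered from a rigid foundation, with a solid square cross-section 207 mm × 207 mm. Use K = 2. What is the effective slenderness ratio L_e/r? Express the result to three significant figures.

λ ≈ 162

For a square r = a/√12 = 207/√12 = 59.76 mm
L_e = K·L = 2 × 4.84 m = 9.680 m = 9680.0 mm
λ = L_e / r_min = 9680.0 / 59.76 = 162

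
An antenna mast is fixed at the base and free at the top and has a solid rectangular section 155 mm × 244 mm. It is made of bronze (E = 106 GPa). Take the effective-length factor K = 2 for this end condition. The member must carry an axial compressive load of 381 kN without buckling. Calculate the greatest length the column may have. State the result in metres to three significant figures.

L_max ≈ 7.21 m

Buckling occurs about the weak axis: I_min = h·b³/12 with b = 155 mm (the shorter side).
I_min = 244×155³/12 = 7.572×10^7 mm⁴
I = 7.572×10^-5 m⁴
At the buckling limit P_cr = P = 3.810×10^5 N
From P_cr = π²EI/(K·L)²:  L = (1/K)·√(π²EI/P_cr) = (1/2)·√(π²×1.06×10^11×7.572×10^-5/3.810×10^5)
L = 7.21 m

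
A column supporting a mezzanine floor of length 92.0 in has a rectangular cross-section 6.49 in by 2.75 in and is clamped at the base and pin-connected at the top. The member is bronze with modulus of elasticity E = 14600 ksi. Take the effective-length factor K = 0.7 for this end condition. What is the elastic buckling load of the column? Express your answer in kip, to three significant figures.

P_cr ≈ 391 kip

Buckling occurs about the weak axis: I_min = h·b³/12 with b = 2.75 in (the shorter side).
I_min = 6.49×2.75³/12 = 11.25 in⁴
Effective length L_e = K·L = 0.7 × 92.0 = 64.40 in
P_cr = π²EI / L_e² = π² × 14600×10³ × 11.25 / 64.40² = 3.908×10^5 lb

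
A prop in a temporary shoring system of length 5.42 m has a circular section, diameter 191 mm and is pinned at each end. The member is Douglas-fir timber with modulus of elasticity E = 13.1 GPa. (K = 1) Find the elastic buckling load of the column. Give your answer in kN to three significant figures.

P_cr ≈ 288 kN

I = πd⁴/64 = π×191⁴/64 = 6.533×10^7 mm⁴
I = 6.533×10^7 mm⁴ = 6.533×10^-5 m⁴
Effective length L_e = K·L = 1 × 5.42 = 5.420 m
P_cr = π²EI / L_e² = π² × 13.1×10⁹ × 6.533×10^-5 / 5.420² = 2.875×10^5 N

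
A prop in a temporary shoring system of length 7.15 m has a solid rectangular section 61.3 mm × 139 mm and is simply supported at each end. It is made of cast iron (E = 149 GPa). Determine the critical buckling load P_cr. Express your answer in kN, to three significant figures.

Buckling occurs about the weak axis: I_min = h·b³/12 with b = 61.3 mm (the shorter side).
I_min = 139×61.3³/12 = 2.668×10^6 mm⁴
I = 2.668×10^6 mm⁴ = 2.668×10^-6 m⁴
Effective length L_e = K·L = 1 × 7.15 = 7.150 m
P_cr = π²EI / L_e² = π² × 149×10⁹ × 2.668×10^-6 / 7.150² = 7.675×10^4 N

P_cr ≈ 76.8 kN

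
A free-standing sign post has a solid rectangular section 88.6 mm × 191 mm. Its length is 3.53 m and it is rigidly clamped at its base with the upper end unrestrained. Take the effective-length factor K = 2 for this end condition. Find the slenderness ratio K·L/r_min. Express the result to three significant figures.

For a rectangle r_min = b/√12 = 88.6/√12 = 25.58 mm
L_e = K·L = 2 × 3.53 m = 7.060 m = 7060.0 mm
λ = L_e / r_min = 7060.0 / 25.58 = 276

λ ≈ 276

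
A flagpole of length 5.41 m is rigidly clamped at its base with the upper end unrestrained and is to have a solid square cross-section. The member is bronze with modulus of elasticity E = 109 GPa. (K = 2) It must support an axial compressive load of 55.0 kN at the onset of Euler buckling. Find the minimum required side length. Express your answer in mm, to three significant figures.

a ≈ 92.1 mm

L_e = K·L = 2 × 5.41 = 10.82 m
Required I = P_cr·L_e²/(π²E) = 5.500×10^4 × 10.82² / (π² × 1.09×10^11) = 5.985×10^-6 m⁴
I_req = 5.985×10^6 mm⁴
Solid square: I = a⁴/12  ⇒  a = (12I)^(1/4) = (12×5.985×10^6)^(1/4) = 92.1 mm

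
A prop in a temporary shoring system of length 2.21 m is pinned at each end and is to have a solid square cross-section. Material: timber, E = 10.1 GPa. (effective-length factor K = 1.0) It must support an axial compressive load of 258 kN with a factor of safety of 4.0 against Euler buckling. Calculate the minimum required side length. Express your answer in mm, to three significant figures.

a ≈ 157 mm

Required P_cr = n·P = 4.0 × 258 = 1032 kN
L_e = K·L = 1 × 2.21 = 2.210 m
Required I = P_cr·L_e²/(π²E) = 1.032×10^6 × 2.210² / (π² × 1.01×10^10) = 5.056×10^-5 m⁴
I_req = 5.056×10^7 mm⁴
Solid square: I = a⁴/12  ⇒  a = (12I)^(1/4) = (12×5.056×10^7)^(1/4) = 157 mm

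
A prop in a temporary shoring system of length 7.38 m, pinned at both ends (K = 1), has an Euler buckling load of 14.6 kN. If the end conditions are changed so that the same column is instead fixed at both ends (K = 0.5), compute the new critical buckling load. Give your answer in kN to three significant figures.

P_cr ≈ 58.4 kN

P_cr ∝ 1/K², so P_cr,new = P_cr,old × (K_old/K_new)² = 14.6 × (1/0.5)²
= 14.6 × 4.000 = 58.4 kN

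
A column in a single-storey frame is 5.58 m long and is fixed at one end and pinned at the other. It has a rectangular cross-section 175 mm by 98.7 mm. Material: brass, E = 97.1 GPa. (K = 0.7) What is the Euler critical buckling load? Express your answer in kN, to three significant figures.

Buckling occurs about the weak axis: I_min = h·b³/12 with b = 98.7 mm (the shorter side).
I_min = 175×98.7³/12 = 1.402×10^7 mm⁴
I = 1.402×10^7 mm⁴ = 1.402×10^-5 m⁴
Effective length L_e = K·L = 0.7 × 5.58 = 3.906 m
P_cr = π²EI / L_e² = π² × 97.1×10⁹ × 1.402×10^-5 / 3.906² = 8.808×10^5 N

P_cr ≈ 881 kN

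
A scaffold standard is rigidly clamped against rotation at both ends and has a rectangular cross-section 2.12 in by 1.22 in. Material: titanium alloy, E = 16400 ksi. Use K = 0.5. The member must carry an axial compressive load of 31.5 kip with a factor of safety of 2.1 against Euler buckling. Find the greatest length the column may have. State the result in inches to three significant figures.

Buckling occurs about the weak axis: I_min = h·b³/12 with b = 1.22 in (the shorter side).
I_min = 2.12×1.22³/12 = 0.3208 in⁴
Required critical load P_cr = n·P = 2.1 × 31.5 = 66.15 kip = 6.615×10^4 lb
From P_cr = π²EI/(K·L)²:  L = (1/K)·√(π²EI/P_cr) = (1/0.5)·√(π²×1.64×10^7×0.3208/6.615×10^4)
L = 56.0 in

L_max ≈ 56.0 in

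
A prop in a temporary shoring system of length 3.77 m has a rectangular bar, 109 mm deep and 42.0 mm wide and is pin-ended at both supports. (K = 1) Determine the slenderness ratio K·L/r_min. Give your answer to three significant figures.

λ ≈ 311

For a rectangle r_min = b/√12 = 42.0/√12 = 12.12 mm
L_e = K·L = 1 × 3.77 m = 3.770 m = 3770.0 mm
λ = L_e / r_min = 3770.0 / 12.12 = 311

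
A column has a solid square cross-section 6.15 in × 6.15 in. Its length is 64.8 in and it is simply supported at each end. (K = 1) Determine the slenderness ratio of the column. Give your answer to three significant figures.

λ ≈ 36.5

I = a⁴/12 = 6.15⁴/12 = 119.2 in⁴
A = 37.82 in²;  r_min = √(I/A) = √(119.2/37.82) = 1.775 in
L_e = K·L = 1 × 64.8 = 64.80 in
λ = L_e / r_min = 64.800 / 1.775 = 36.5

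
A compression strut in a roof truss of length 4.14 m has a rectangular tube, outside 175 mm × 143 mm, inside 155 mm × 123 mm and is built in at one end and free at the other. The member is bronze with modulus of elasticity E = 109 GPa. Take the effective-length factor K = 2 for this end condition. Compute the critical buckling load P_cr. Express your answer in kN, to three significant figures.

P_cr ≈ 292 kN

Weak-axis I_min = (h_o·b_o³ − h_i·b_i³)/12 with b_o = 143, b_i = 123.0 mm (shorter outer/inner sides).
I_min = (175×143³ − 155.0×123.0³)/12 = 1.861×10^7 mm⁴
I = 1.861×10^7 mm⁴ = 1.861×10^-5 m⁴
Effective length L_e = K·L = 2 × 4.14 = 8.280 m
P_cr = π²EI / L_e² = π² × 109×10⁹ × 1.861×10^-5 / 8.280² = 2.920×10^5 N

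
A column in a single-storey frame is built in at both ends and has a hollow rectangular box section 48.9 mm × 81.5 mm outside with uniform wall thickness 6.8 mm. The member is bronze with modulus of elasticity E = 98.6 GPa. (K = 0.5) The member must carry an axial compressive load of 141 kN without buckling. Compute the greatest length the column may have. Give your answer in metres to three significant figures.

L_max ≈ 3.88 m

Inner dimensions: h_i = 81.5 − 2×6.8 = 67.90 mm, b_i = 48.9 − 2×6.8 = 35.30 mm
Weak-axis I_min = (h_o·b_o³ − h_i·b_i³)/12 with b_o = 48.9, b_i = 35.30 mm (shorter outer/inner sides).
I_min = (81.5×48.9³ − 67.90×35.30³)/12 = 5.453×10^5 mm⁴
I = 5.453×10^-7 m⁴
At the buckling limit P_cr = P = 1.410×10^5 N
From P_cr = π²EI/(K·L)²:  L = (1/K)·√(π²EI/P_cr) = (1/0.5)·√(π²×9.86×10^10×5.453×10^-7/1.410×10^5)
L = 3.88 m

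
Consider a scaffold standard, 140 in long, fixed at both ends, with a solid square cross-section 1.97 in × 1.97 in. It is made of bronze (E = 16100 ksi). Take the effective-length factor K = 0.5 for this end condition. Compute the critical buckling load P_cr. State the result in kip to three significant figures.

P_cr ≈ 40.7 kip

I = a⁴/12 = 1.97⁴/12 = 1.255 in⁴
Effective length L_e = K·L = 0.5 × 140 = 70.00 in
P_cr = π²EI / L_e² = π² × 16100×10³ × 1.255 / 70.00² = 4.070×10^4 lb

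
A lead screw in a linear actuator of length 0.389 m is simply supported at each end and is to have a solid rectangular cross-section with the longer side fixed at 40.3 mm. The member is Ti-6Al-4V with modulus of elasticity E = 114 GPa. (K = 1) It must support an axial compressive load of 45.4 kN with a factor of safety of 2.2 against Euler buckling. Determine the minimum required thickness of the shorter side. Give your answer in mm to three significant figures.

b ≈ 15.9 mm

Required P_cr = n·P = 2.2 × 45.4 = 99.88 kN
L_e = K·L = 1 × 0.389 = 0.3890 m
Required I = P_cr·L_e²/(π²E) = 9.988×10^4 × 0.3890² / (π² × 1.14×10^11) = 1.343×10^-8 m⁴
I_req = 1.343×10^4 mm⁴
Rectangle, weak axis: I_min = h·b³/12 with h = 40.3 mm fixed  ⇒  b = (12I/h)^(1/3) = 15.9 mm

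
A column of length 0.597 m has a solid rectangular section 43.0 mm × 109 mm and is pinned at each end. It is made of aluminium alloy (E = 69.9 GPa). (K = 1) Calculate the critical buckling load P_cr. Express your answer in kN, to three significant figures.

Buckling occurs about the weak axis: I_min = h·b³/12 with b = 43.0 mm (the shorter side).
I_min = 109×43.0³/12 = 7.222×10^5 mm⁴
I = 7.222×10^5 mm⁴ = 7.222×10^-7 m⁴
Effective length L_e = K·L = 1 × 0.597 = 0.5970 m
P_cr = π²EI / L_e² = π² × 69.9×10⁹ × 7.222×10^-7 / 0.5970² = 1.398×10^6 N

P_cr ≈ 1400 kN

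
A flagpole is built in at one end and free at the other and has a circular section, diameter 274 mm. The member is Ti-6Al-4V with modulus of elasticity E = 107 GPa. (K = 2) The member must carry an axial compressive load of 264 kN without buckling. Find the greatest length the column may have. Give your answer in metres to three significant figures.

L_max ≈ 16.6 m

I = πd⁴/64 = π×274⁴/64 = 2.767×10^8 mm⁴
I = 2.767×10^-4 m⁴
At the buckling limit P_cr = P = 2.640×10^5 N
From P_cr = π²EI/(K·L)²:  L = (1/K)·√(π²EI/P_cr) = (1/2)·√(π²×1.07×10^11×2.767×10^-4/2.640×10^5)
L = 16.6 m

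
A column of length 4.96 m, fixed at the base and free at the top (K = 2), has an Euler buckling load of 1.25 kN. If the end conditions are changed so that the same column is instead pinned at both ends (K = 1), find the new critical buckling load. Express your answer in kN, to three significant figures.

P_cr ≈ 5.00 kN

P_cr ∝ 1/K², so P_cr,new = P_cr,old × (K_old/K_new)² = 1.25 × (2/1)²
= 1.25 × 4.000 = 5.00 kN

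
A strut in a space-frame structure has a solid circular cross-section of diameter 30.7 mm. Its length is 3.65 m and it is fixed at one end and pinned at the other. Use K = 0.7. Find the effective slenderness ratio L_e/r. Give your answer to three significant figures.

I = πd⁴/64 = π×30.7⁴/64 = 4.360×10^4 mm⁴
A = 740.2 mm²;  r_min = √(I/A) = √(4.360×10^4/740.2) = 7.675 mm
L_e = K·L = 0.7 × 3.65 m = 2.555 m = 2555.0 mm
λ = L_e / r_min = 2555.0 / 7.675 = 333

λ ≈ 333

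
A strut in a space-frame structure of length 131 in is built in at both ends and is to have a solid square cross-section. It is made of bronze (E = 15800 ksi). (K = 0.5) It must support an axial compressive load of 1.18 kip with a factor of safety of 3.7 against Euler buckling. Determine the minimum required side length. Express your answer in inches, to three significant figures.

Required P_cr = n·P = 3.7 × 1.18 = 4.366 kip
L_e = K·L = 0.5 × 131 = 65.50 in
Required I = P_cr·L_e²/(π²E) = 4.366×10^3 × 65.50² / (π² × 1.58×10^7) = 0.1201 in⁴
Solid square: I = a⁴/12  ⇒  a = (12I)^(1/4) = (12×0.1201)^(1/4) = 1.10 in

a ≈ 1.10 in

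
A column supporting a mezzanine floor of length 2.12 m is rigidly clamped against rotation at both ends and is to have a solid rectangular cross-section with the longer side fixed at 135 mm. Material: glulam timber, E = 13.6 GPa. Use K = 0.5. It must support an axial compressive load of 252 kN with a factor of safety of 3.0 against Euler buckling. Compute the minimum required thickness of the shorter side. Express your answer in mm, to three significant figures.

Required P_cr = n·P = 3.0 × 252 = 756.0 kN
L_e = K·L = 0.5 × 2.12 = 1.060 m
Required I = P_cr·L_e²/(π²E) = 7.560×10^5 × 1.060² / (π² × 1.36×10^10) = 6.328×10^-6 m⁴
I_req = 6.328×10^6 mm⁴
Rectangle, weak axis: I_min = h·b³/12 with h = 135 mm fixed  ⇒  b = (12I/h)^(1/3) = 82.5 mm

b ≈ 82.5 mm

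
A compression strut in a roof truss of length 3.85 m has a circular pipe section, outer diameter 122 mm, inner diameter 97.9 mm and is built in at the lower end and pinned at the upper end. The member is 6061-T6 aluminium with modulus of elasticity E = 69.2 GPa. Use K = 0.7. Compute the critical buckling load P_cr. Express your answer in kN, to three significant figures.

P_cr ≈ 599 kN

d_o = 122 mm, d_i = 97.9 mm
I = π(d_o⁴ − d_i⁴)/64 = π(122⁴ − 97.90⁴)/64 = 6.365×10^6 mm⁴
I = 6.365×10^6 mm⁴ = 6.365×10^-6 m⁴
Effective length L_e = K·L = 0.7 × 3.85 = 2.695 m
P_cr = π²EI / L_e² = π² × 69.2×10⁹ × 6.365×10^-6 / 2.695² = 5.986×10^5 N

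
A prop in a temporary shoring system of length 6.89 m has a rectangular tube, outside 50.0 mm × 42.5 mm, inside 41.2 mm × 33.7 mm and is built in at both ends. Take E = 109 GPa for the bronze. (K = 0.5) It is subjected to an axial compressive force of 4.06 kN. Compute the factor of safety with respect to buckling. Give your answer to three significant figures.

Weak-axis I_min = (h_o·b_o³ − h_i·b_i³)/12 with b_o = 42.5, b_i = 33.70 mm (shorter outer/inner sides).
I_min = (50.0×42.5³ − 41.20×33.70³)/12 = 1.885×10^5 mm⁴
I = 1.885×10^5 mm⁴ = 1.885×10^-7 m⁴
Effective length L_e = K·L = 0.5 × 6.89 = 3.445 m
P_cr = π²EI / L_e² = π² × 109×10⁹ × 1.885×10^-7 / 3.445² = 1.708×10^4 N
Factor of safety n = P_cr / P = 17.083 / 4.06 = 4.21

n ≈ 4.21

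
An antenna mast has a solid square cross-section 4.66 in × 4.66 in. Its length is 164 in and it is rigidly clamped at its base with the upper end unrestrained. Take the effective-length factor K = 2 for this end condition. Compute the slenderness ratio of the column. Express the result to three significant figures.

λ ≈ 244

For a square r = a/√12 = 4.66/√12 = 1.345 in
L_e = K·L = 2 × 164 = 328.0 in
λ = L_e / r_min = 328.00 / 1.345 = 244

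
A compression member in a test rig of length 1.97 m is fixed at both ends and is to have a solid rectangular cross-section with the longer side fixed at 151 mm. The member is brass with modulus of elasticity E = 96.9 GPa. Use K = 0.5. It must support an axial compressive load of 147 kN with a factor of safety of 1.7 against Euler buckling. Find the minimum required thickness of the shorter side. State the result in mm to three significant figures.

Required P_cr = n·P = 1.7 × 147 = 249.9 kN
L_e = K·L = 0.5 × 1.97 = 0.9850 m
Required I = P_cr·L_e²/(π²E) = 2.499×10^5 × 0.9850² / (π² × 9.69×10^10) = 2.535×10^-7 m⁴
I_req = 2.535×10^5 mm⁴
Rectangle, weak axis: I_min = h·b³/12 with h = 151 mm fixed  ⇒  b = (12I/h)^(1/3) = 27.2 mm

b ≈ 27.2 mm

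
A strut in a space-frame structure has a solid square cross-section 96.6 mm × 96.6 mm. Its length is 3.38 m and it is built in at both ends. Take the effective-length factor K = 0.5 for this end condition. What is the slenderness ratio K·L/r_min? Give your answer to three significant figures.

For a square r = a/√12 = 96.6/√12 = 27.89 mm
L_e = K·L = 0.5 × 3.38 m = 1.690 m = 1690.0 mm
λ = L_e / r_min = 1690.0 / 27.89 = 60.6

λ ≈ 60.6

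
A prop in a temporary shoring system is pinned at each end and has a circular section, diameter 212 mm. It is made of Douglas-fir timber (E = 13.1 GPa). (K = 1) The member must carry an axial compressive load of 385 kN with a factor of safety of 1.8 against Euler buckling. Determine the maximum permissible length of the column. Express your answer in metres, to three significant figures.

L_max ≈ 4.30 m

I = πd⁴/64 = π×212⁴/64 = 9.915×10^7 mm⁴
I = 9.915×10^-5 m⁴
Required critical load P_cr = n·P = 1.8 × 385 = 693.0 kN = 6.930×10^5 N
From P_cr = π²EI/(K·L)²:  L = (1/K)·√(π²EI/P_cr) = (1/1)·√(π²×1.31×10^10×9.915×10^-5/6.930×10^5)
L = 4.30 m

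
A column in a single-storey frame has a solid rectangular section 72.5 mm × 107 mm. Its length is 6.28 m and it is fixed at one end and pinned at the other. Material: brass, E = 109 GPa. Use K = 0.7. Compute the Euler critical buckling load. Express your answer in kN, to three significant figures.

Buckling occurs about the weak axis: I_min = h·b³/12 with b = 72.5 mm (the shorter side).
I_min = 107×72.5³/12 = 3.398×10^6 mm⁴
I = 3.398×10^6 mm⁴ = 3.398×10^-6 m⁴
Effective length L_e = K·L = 0.7 × 6.28 = 4.396 m
P_cr = π²EI / L_e² = π² × 109×10⁹ × 3.398×10^-6 / 4.396² = 1.892×10^5 N

P_cr ≈ 189 kN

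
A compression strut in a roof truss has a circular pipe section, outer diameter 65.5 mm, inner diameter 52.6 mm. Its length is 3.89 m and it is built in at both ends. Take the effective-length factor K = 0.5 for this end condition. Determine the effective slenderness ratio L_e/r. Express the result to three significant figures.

λ ≈ 92.6

d_o = 65.5 mm, d_i = 52.6 mm
I = π(d_o⁴ − d_i⁴)/64 = π(65.5⁴ − 52.60⁴)/64 = 5.278×10^5 mm⁴
A = 1.197×10^3 mm²;  r_min = √(I/A) = √(5.278×10^5/1.197×10^3) = 21.00 mm
L_e = K·L = 0.5 × 3.89 m = 1.945 m = 1945.0 mm
λ = L_e / r_min = 1945.0 / 21.00 = 92.6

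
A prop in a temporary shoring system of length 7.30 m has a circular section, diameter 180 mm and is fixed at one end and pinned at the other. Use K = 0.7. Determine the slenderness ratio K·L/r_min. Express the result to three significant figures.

For a solid circle r = d/4 = 180/4 = 45.00 mm
L_e = K·L = 0.7 × 7.30 m = 5.110 m = 5110.0 mm
λ = L_e / r_min = 5110.0 / 45.00 = 114

λ ≈ 114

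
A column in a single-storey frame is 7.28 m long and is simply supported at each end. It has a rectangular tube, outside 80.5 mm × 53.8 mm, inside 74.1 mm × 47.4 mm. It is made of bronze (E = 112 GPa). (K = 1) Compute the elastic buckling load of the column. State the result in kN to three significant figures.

Weak-axis I_min = (h_o·b_o³ − h_i·b_i³)/12 with b_o = 53.8, b_i = 47.40 mm (shorter outer/inner sides).
I_min = (80.5×53.8³ − 74.10×47.40³)/12 = 3.870×10^5 mm⁴
I = 3.870×10^5 mm⁴ = 3.870×10^-7 m⁴
Effective length L_e = K·L = 1 × 7.28 = 7.280 m
P_cr = π²EI / L_e² = π² × 112×10⁹ × 3.870×10^-7 / 7.280² = 8.072×10^3 N

P_cr ≈ 8.07 kN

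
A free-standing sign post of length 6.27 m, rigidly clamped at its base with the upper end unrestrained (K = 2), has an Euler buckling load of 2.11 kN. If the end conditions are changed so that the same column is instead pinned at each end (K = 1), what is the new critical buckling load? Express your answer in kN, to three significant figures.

P_cr ≈ 8.44 kN

P_cr ∝ 1/K², so P_cr,new = P_cr,old × (K_old/K_new)² = 2.11 × (2/1)²
= 2.11 × 4.000 = 8.44 kN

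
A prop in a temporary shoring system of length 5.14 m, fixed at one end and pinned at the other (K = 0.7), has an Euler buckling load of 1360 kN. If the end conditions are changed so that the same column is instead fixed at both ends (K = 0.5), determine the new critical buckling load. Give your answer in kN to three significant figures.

P_cr ≈ 2670 kN

P_cr ∝ 1/K², so P_cr,new = P_cr,old × (K_old/K_new)² = 1360 × (0.7/0.5)²
= 1360 × 1.960 = 2670 kN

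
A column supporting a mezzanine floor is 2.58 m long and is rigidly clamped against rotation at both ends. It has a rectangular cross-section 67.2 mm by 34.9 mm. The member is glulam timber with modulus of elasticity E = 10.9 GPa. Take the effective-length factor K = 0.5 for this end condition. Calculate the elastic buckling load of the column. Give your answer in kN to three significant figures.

P_cr ≈ 15.4 kN

Buckling occurs about the weak axis: I_min = h·b³/12 with b = 34.9 mm (the shorter side).
I_min = 67.2×34.9³/12 = 2.380×10^5 mm⁴
I = 2.380×10^5 mm⁴ = 2.380×10^-7 m⁴
Effective length L_e = K·L = 0.5 × 2.58 = 1.290 m
P_cr = π²EI / L_e² = π² × 10.9×10⁹ × 2.380×10^-7 / 1.290² = 1.539×10^4 N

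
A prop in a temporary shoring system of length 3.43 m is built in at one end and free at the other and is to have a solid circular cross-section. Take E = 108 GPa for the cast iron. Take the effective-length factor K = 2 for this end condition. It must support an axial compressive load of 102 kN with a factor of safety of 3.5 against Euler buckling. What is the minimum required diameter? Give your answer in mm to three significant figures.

d ≈ 134 mm

Required P_cr = n·P = 3.5 × 102 = 357.0 kN
L_e = K·L = 2 × 3.43 = 6.860 m
Required I = P_cr·L_e²/(π²E) = 3.570×10^5 × 6.860² / (π² × 1.08×10^11) = 1.576×10^-5 m⁴
I_req = 1.576×10^7 mm⁴
Solid circle: I = πd⁴/64  ⇒  d = (64I/π)^(1/4) = (64×1.576×10^7/π)^(1/4) = 134 mm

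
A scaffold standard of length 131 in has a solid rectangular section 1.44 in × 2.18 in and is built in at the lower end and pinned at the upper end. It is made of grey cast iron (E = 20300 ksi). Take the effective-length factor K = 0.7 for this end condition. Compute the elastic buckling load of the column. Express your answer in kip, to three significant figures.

P_cr ≈ 12.9 kip

Buckling occurs about the weak axis: I_min = h·b³/12 with b = 1.44 in (the shorter side).
I_min = 2.18×1.44³/12 = 0.5425 in⁴
Effective length L_e = K·L = 0.7 × 131 = 91.70 in
P_cr = π²EI / L_e² = π² × 20300×10³ × 0.5425 / 91.70² = 1.292×10^4 lb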